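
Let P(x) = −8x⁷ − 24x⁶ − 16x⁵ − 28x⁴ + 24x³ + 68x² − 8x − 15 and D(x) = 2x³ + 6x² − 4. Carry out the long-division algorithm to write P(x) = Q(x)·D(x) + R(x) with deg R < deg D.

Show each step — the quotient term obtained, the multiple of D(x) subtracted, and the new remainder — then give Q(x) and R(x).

Step 1: lead(−8x⁷ − 24x⁶ − 16x⁵ − 28x⁴ + 24x³ + 68x² − 8x − 15) ÷ lead(D) = −8x⁷ ÷ 2x³ = −4x⁴. Subtract (−4x⁴)·D = −8x⁷ − 24x⁶ + 16x⁴. Remainder: −16x⁵ − 44x⁴ + 24x³ + 68x² − 8x − 15.
Step 2: lead(−16x⁵ − 44x⁴ + 24x³ + 68x² − 8x − 15) ÷ lead(D) = −16x⁵ ÷ 2x³ = −8x². Subtract (−8x²)·D = −16x⁵ − 48x⁴ + 32x². Remainder: 4x⁴ + 24x³ + 36x² − 8x − 15.
Step 3: lead(4x⁴ + 24x³ + 36x² − 8x − 15) ÷ lead(D) = 4x⁴ ÷ 2x³ = 2x. Subtract (2x)·D = 4x⁴ + 12x³ − 8x. Remainder: 12x³ + 36x² − 15.
Step 4: lead(12x³ + 36x² − 15) ÷ lead(D) = 12x³ ÷ 2x³ = 6. Subtract (6)·D = 12x³ + 36x² − 24. Remainder: 9.

Q(x) = −4x⁴ − 8x² + 2x + 6; R(x) = 9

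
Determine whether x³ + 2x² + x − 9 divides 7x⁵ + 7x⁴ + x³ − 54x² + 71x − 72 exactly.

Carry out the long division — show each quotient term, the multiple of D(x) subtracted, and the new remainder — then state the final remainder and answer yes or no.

Step 1: lead(7x⁵ + 7x⁴ + x³ − 54x² + 71x − 72) ÷ lead(D) = 7x⁵ ÷ x³ = 7x². Subtract (7x²)·D = 7x⁵ + 14x⁴ + 7x³ − 63x². Remainder: −7x⁴ − 6x³ + 9x² + 71x − 72.
Step 2: lead(−7x⁴ − 6x³ + 9x² + 71x − 72) ÷ lead(D) = −7x⁴ ÷ x³ = −7x. Subtract (−7x)·D = −7x⁴ − 14x³ − 7x² + 63x. Remainder: 8x³ + 16x² + 8x − 72.
Step 3: lead(8x³ + 16x² + 8x − 72) ÷ lead(D) = 8x³ ÷ x³ = 8. Subtract (8)·D = 8x³ + 16x² + 8x − 72. Remainder: 0.

R(x) = 0, so D(x) is a factor of P(x). yes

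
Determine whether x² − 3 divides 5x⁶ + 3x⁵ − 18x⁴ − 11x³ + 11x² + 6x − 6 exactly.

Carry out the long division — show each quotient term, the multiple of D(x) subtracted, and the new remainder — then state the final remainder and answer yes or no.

Step 1: lead(5x⁶ + 3x⁵ − 18x⁴ − 11x³ + 11x² + 6x − 6) ÷ lead(D) = 5x⁶ ÷ x² = 5x⁴. Subtract (5x⁴)·D = 5x⁶ − 15x⁴. Remainder: 3x⁵ − 3x⁴ − 11x³ + 11x² + 6x − 6.
Step 2: lead(3x⁵ − 3x⁴ − 11x³ + 11x² + 6x − 6) ÷ lead(D) = 3x⁵ ÷ x² = 3x³. Subtract (3x³)·D = 3x⁵ − 9x³. Remainder: −3x⁴ − 2x³ + 11x² + 6x − 6.
Step 3: lead(−3x⁴ − 2x³ + 11x² + 6x − 6) ÷ lead(D) = −3x⁴ ÷ x² = −3x². Subtract (−3x²)·D = −3x⁴ + 9x². Remainder: −2x³ + 2x² + 6x − 6.
Step 4: lead(−2x³ + 2x² + 6x − 6) ÷ lead(D) = −2x³ ÷ x² = −2x. Subtract (−2x)·D = −2x³ + 6x. Remainder: 2x² − 6.
Step 5: lead(2x² − 6) ÷ lead(D) = 2x² ÷ x² = 2. Subtract (2)·D = 2x² − 6. Remainder: 0.

R(x) = 0, so D(x) is a factor of P(x). yes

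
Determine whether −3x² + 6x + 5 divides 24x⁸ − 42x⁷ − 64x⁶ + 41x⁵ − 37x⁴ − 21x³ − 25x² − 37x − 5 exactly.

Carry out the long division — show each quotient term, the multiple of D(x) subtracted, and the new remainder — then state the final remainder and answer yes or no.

R(x) = 5x + 5, so D(x) is not a factor of P(x). no

Step 1: lead(24x⁸ − 42x⁷ − 64x⁶ + 41x⁵ − 37x⁴ − 21x³ − 25x² − 37x − 5) ÷ lead(D) = 24x⁸ ÷ −3x² = −8x⁶. Subtract (−8x⁶)·D = 24x⁸ − 48x⁷ − 40x⁶. Remainder: 6x⁷ − 24x⁶ + 41x⁵ − 37x⁴ − 21x³ − 25x² − 37x − 5.
Step 2: lead(6x⁷ − 24x⁶ + 41x⁵ − 37x⁴ − 21x³ − 25x² − 37x − 5) ÷ lead(D) = 6x⁷ ÷ −3x² = −2x⁵. Subtract (−2x⁵)·D = 6x⁷ − 12x⁶ − 10x⁵. Remainder: −12x⁶ + 51x⁵ − 37x⁴ − 21x³ − 25x² − 37x − 5.
Step 3: lead(−12x⁶ + 51x⁵ − 37x⁴ − 21x³ − 25x² − 37x − 5) ÷ lead(D) = −12x⁶ ÷ −3x² = 4x⁴. Subtract (4x⁴)·D = −12x⁶ + 24x⁵ + 20x⁴. Remainder: 27x⁵ − 57x⁴ − 21x³ − 25x² − 37x − 5.
Step 4: lead(27x⁵ − 57x⁴ − 21x³ − 25x² − 37x − 5) ÷ lead(D) = 27x⁵ ÷ −3x² = −9x³. Subtract (−9x³)·D = 27x⁵ − 54x⁴ − 45x³. Remainder: −3x⁴ + 24x³ − 25x² − 37x − 5.
Step 5: lead(−3x⁴ + 24x³ − 25x² − 37x − 5) ÷ lead(D) = −3x⁴ ÷ −3x² = x². Subtract (x²)·D = −3x⁴ + 6x³ + 5x². Remainder: 18x³ − 30x² − 37x − 5.
Step 6: lead(18x³ − 30x² − 37x − 5) ÷ lead(D) = 18x³ ÷ −3x² = −6x. Subtract (−6x)·D = 18x³ − 36x² − 30x. Remainder: 6x² − 7x − 5.
Step 7: lead(6x² − 7x − 5) ÷ lead(D) = 6x² ÷ −3x² = −2. Subtract (−2)·D = 6x² − 12x − 10. Remainder: 5x + 5.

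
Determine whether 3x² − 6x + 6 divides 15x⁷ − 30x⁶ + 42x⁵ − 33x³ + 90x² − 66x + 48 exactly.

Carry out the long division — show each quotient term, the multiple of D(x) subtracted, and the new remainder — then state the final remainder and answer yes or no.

R(x) = 0, so D(x) is a factor of P(x). yes

Step 1: lead(15x⁷ − 30x⁶ + 42x⁵ − 33x³ + 90x² − 66x + 48) ÷ lead(D) = 15x⁷ ÷ 3x² = 5x⁵. Subtract (5x⁵)·D = 15x⁷ − 30x⁶ + 30x⁵. Remainder: 12x⁵ − 33x³ + 90x² − 66x + 48.
Step 2: lead(12x⁵ − 33x³ + 90x² − 66x + 48) ÷ lead(D) = 12x⁵ ÷ 3x² = 4x³. Subtract (4x³)·D = 12x⁵ − 24x⁴ + 24x³. Remainder: 24x⁴ − 57x³ + 90x² − 66x + 48.
Step 3: lead(24x⁴ − 57x³ + 90x² − 66x + 48) ÷ lead(D) = 24x⁴ ÷ 3x² = 8x². Subtract (8x²)·D = 24x⁴ − 48x³ + 48x². Remainder: −9x³ + 42x² − 66x + 48.
Step 4: lead(−9x³ + 42x² − 66x + 48) ÷ lead(D) = −9x³ ÷ 3x² = −3x. Subtract (−3x)·D = −9x³ + 18x² − 18x. Remainder: 24x² − 48x + 48.
Step 5: lead(24x² − 48x + 48) ÷ lead(D) = 24x² ÷ 3x² = 8. Subtract (8)·D = 24x² − 48x + 48. Remainder: 0.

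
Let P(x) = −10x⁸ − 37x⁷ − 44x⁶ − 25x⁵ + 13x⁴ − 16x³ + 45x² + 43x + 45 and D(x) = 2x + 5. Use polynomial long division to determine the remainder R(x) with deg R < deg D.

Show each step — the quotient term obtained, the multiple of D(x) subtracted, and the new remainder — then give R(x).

Step 1: lead(−10x⁸ − 37x⁷ − 44x⁶ − 25x⁵ + 13x⁴ − 16x³ + 45x² + 43x + 45) ÷ lead(D) = −10x⁸ ÷ 2x = −5x⁷. Subtract (−5x⁷)·D = −10x⁸ − 25x⁷. Remainder: −12x⁷ − 44x⁶ − 25x⁵ + 13x⁴ − 16x³ + 45x² + 43x + 45.
Step 2: lead(−12x⁷ − 44x⁶ − 25x⁵ + 13x⁴ − 16x³ + 45x² + 43x + 45) ÷ lead(D) = −12x⁷ ÷ 2x = −6x⁶. Subtract (−6x⁶)·D = −12x⁷ − 30x⁶. Remainder: −14x⁶ − 25x⁵ + 13x⁴ − 16x³ + 45x² + 43x + 45.
Step 3: lead(−14x⁶ − 25x⁵ + 13x⁴ − 16x³ + 45x² + 43x + 45) ÷ lead(D) = −14x⁶ ÷ 2x = −7x⁵. Subtract (−7x⁵)·D = −14x⁶ − 35x⁵. Remainder: 10x⁵ + 13x⁴ − 16x³ + 45x² + 43x + 45.
Step 4: lead(10x⁵ + 13x⁴ − 16x³ + 45x² + 43x + 45) ÷ lead(D) = 10x⁵ ÷ 2x = 5x⁴. Subtract (5x⁴)·D = 10x⁵ + 25x⁴. Remainder: −12x⁴ − 16x³ + 45x² + 43x + 45.
Step 5: lead(−12x⁴ − 16x³ + 45x² + 43x + 45) ÷ lead(D) = −12x⁴ ÷ 2x = −6x³. Subtract (−6x³)·D = −12x⁴ − 30x³. Remainder: 14x³ + 45x² + 43x + 45.
Step 6: lead(14x³ + 45x² + 43x + 45) ÷ lead(D) = 14x³ ÷ 2x = 7x². Subtract (7x²)·D = 14x³ + 35x². Remainder: 10x² + 43x + 45.
Step 7: lead(10x² + 43x + 45) ÷ lead(D) = 10x² ÷ 2x = 5x. Subtract (5x)·D = 10x² + 25x. Remainder: 18x + 45.
Step 8: lead(18x + 45) ÷ lead(D) = 18x ÷ 2x = 9. Subtract (9)·D = 18x + 45. Remainder: 0.

R(x) = 0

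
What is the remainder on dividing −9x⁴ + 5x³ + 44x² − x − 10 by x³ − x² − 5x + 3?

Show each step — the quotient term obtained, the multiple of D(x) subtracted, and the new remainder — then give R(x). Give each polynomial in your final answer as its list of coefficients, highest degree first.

Step 1: lead(−9x⁴ + 5x³ + 44x² − x − 10) ÷ lead(D) = −9x⁴ ÷ x³ = −9x. Subtract (−9x)·D = −9x⁴ + 9x³ + 45x² − 27x. Remainder: −4x³ − x² + 26x − 10.
Step 2: lead(−4x³ − x² + 26x − 10) ÷ lead(D) = −4x³ ÷ x³ = −4. Subtract (−4)·D = −4x³ + 4x² + 20x − 12. Remainder: −5x² + 6x + 2.

R = [-5, 6, 2]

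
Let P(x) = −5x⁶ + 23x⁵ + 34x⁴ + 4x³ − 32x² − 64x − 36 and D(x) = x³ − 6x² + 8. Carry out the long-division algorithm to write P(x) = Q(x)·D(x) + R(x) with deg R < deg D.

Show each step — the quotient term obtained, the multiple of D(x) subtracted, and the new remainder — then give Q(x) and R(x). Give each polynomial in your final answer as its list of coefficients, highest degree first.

Step 1: lead(−5x⁶ + 23x⁵ + 34x⁴ + 4x³ − 32x² − 64x − 36) ÷ lead(D) = −5x⁶ ÷ x³ = −5x³. Subtract (−5x³)·D = −5x⁶ + 30x⁵ − 40x³. Remainder: −7x⁵ + 34x⁴ + 44x³ − 32x² − 64x − 36.
Step 2: lead(−7x⁵ + 34x⁴ + 44x³ − 32x² − 64x − 36) ÷ lead(D) = −7x⁵ ÷ x³ = −7x². Subtract (−7x²)·D = −7x⁵ + 42x⁴ − 56x². Remainder: −8x⁴ + 44x³ + 24x² − 64x − 36.
Step 3: lead(−8x⁴ + 44x³ + 24x² − 64x − 36) ÷ lead(D) = −8x⁴ ÷ x³ = −8x. Subtract (−8x)·D = −8x⁴ + 48x³ − 64x. Remainder: −4x³ + 24x² − 36.
Step 4: lead(−4x³ + 24x² − 36) ÷ lead(D) = −4x³ ÷ x³ = −4. Subtract (−4)·D = −4x³ + 24x² − 32. Remainder: −4.

Q = [-5, -7, -8, -4]; R = [-4]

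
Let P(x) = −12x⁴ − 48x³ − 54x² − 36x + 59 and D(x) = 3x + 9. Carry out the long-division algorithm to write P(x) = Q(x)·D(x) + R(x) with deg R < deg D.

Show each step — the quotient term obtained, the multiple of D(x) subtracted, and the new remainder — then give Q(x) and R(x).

Q(x) = −4x³ − 4x² − 6x + 6; R(x) = 5

Step 1: lead(−12x⁴ − 48x³ − 54x² − 36x + 59) ÷ lead(D) = −12x⁴ ÷ 3x = −4x³. Subtract (−4x³)·D = −12x⁴ − 36x³. Remainder: −12x³ − 54x² − 36x + 59.
Step 2: lead(−12x³ − 54x² − 36x + 59) ÷ lead(D) = −12x³ ÷ 3x = −4x². Subtract (−4x²)·D = −12x³ − 36x². Remainder: −18x² − 36x + 59.
Step 3: lead(−18x² − 36x + 59) ÷ lead(D) = −18x² ÷ 3x = −6x. Subtract (−6x)·D = −18x² − 54x. Remainder: 18x + 59.
Step 4: lead(18x + 59) ÷ lead(D) = 18x ÷ 3x = 6. Subtract (6)·D = 18x + 54. Remainder: 5.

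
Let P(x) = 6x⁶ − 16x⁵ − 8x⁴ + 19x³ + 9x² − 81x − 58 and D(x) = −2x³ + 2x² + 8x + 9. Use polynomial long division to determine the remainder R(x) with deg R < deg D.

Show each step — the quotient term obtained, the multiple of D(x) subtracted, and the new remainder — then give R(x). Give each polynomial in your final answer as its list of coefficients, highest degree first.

Step 1: lead(6x⁶ − 16x⁵ − 8x⁴ + 19x³ + 9x² − 81x − 58) ÷ lead(D) = 6x⁶ ÷ −2x³ = −3x³. Subtract (−3x³)·D = 6x⁶ − 6x⁵ − 24x⁴ − 27x³. Remainder: −10x⁵ + 16x⁴ + 46x³ + 9x² − 81x − 58.
Step 2: lead(−10x⁵ + 16x⁴ + 46x³ + 9x² − 81x − 58) ÷ lead(D) = −10x⁵ ÷ −2x³ = 5x². Subtract (5x²)·D = −10x⁵ + 10x⁴ + 40x³ + 45x². Remainder: 6x⁴ + 6x³ − 36x² − 81x − 58.
Step 3: lead(6x⁴ + 6x³ − 36x² − 81x − 58) ÷ lead(D) = 6x⁴ ÷ −2x³ = −3x. Subtract (−3x)·D = 6x⁴ − 6x³ − 24x² − 27x. Remainder: 12x³ − 12x² − 54x − 58.
Step 4: lead(12x³ − 12x² − 54x − 58) ÷ lead(D) = 12x³ ÷ −2x³ = −6. Subtract (−6)·D = 12x³ − 12x² − 48x − 54. Remainder: −6x − 4.

R = [-6, -4]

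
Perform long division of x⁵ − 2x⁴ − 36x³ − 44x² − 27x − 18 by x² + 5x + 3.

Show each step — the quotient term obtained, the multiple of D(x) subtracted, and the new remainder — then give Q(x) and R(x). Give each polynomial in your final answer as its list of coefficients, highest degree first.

Q = [1, -7, -4, -3]; R = [-9]

Step 1: lead(x⁵ − 2x⁴ − 36x³ − 44x² − 27x − 18) ÷ lead(D) = x⁵ ÷ x² = x³. Subtract (x³)·D = x⁵ + 5x⁴ + 3x³. Remainder: −7x⁴ − 39x³ − 44x² − 27x − 18.
Step 2: lead(−7x⁴ − 39x³ − 44x² − 27x − 18) ÷ lead(D) = −7x⁴ ÷ x² = −7x². Subtract (−7x²)·D = −7x⁴ − 35x³ − 21x². Remainder: −4x³ − 23x² − 27x − 18.
Step 3: lead(−4x³ − 23x² − 27x − 18) ÷ lead(D) = −4x³ ÷ x² = −4x. Subtract (−4x)·D = −4x³ − 20x² − 12x. Remainder: −3x² − 15x − 18.
Step 4: lead(−3x² − 15x − 18) ÷ lead(D) = −3x² ÷ x² = −3. Subtract (−3)·D = −3x² − 15x − 9. Remainder: −9.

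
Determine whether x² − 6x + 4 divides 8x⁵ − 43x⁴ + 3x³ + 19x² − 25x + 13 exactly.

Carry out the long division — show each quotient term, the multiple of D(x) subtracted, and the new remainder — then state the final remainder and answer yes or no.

Step 1: lead(8x⁵ − 43x⁴ + 3x³ + 19x² − 25x + 13) ÷ lead(D) = 8x⁵ ÷ x² = 8x³. Subtract (8x³)·D = 8x⁵ − 48x⁴ + 32x³. Remainder: 5x⁴ − 29x³ + 19x² − 25x + 13.
Step 2: lead(5x⁴ − 29x³ + 19x² − 25x + 13) ÷ lead(D) = 5x⁴ ÷ x² = 5x². Subtract (5x²)·D = 5x⁴ − 30x³ + 20x². Remainder: x³ − x² − 25x + 13.
Step 3: lead(x³ − x² − 25x + 13) ÷ lead(D) = x³ ÷ x² = x. Subtract (x)·D = x³ − 6x² + 4x. Remainder: 5x² − 29x + 13.
Step 4: lead(5x² − 29x + 13) ÷ lead(D) = 5x² ÷ x² = 5. Subtract (5)·D = 5x² − 30x + 20. Remainder: x − 7.

R(x) = x − 7, so D(x) is not a factor of P(x). no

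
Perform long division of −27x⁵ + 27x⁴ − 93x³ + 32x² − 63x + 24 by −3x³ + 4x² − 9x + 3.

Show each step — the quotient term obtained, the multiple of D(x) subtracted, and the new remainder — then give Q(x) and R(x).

Step 1: lead(−27x⁵ + 27x⁴ − 93x³ + 32x² − 63x + 24) ÷ lead(D) = −27x⁵ ÷ −3x³ = 9x². Subtract (9x²)·D = −27x⁵ + 36x⁴ − 81x³ + 27x². Remainder: −9x⁴ − 12x³ + 5x² − 63x + 24.
Step 2: lead(−9x⁴ − 12x³ + 5x² − 63x + 24) ÷ lead(D) = −9x⁴ ÷ −3x³ = 3x. Subtract (3x)·D = −9x⁴ + 12x³ − 27x² + 9x. Remainder: −24x³ + 32x² − 72x + 24.
Step 3: lead(−24x³ + 32x² − 72x + 24) ÷ lead(D) = −24x³ ÷ −3x³ = 8. Subtract (8)·D = −24x³ + 32x² − 72x + 24. Remainder: 0.

Q(x) = 9x² + 3x + 8; R(x) = 0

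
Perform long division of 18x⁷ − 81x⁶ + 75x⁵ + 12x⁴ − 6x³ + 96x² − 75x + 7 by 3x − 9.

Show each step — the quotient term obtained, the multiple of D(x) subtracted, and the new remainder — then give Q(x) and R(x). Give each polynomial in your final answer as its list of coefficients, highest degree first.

Step 1: lead(18x⁷ − 81x⁶ + 75x⁵ + 12x⁴ − 6x³ + 96x² − 75x + 7) ÷ lead(D) = 18x⁷ ÷ 3x = 6x⁶. Subtract (6x⁶)·D = 18x⁷ − 54x⁶. Remainder: −27x⁶ + 75x⁵ + 12x⁴ − 6x³ + 96x² − 75x + 7.
Step 2: lead(−27x⁶ + 75x⁵ + 12x⁴ − 6x³ + 96x² − 75x + 7) ÷ lead(D) = −27x⁶ ÷ 3x = −9x⁵. Subtract (−9x⁵)·D = −27x⁶ + 81x⁵. Remainder: −6x⁵ + 12x⁴ − 6x³ + 96x² − 75x + 7.
Step 3: lead(−6x⁵ + 12x⁴ − 6x³ + 96x² − 75x + 7) ÷ lead(D) = −6x⁵ ÷ 3x = −2x⁴. Subtract (−2x⁴)·D = −6x⁵ + 18x⁴. Remainder: −6x⁴ − 6x³ + 96x² − 75x + 7.
Step 4: lead(−6x⁴ − 6x³ + 96x² − 75x + 7) ÷ lead(D) = −6x⁴ ÷ 3x = −2x³. Subtract (−2x³)·D = −6x⁴ + 18x³. Remainder: −24x³ + 96x² − 75x + 7.
Step 5: lead(−24x³ + 96x² − 75x + 7) ÷ lead(D) = −24x³ ÷ 3x = −8x². Subtract (−8x²)·D = −24x³ + 72x². Remainder: 24x² − 75x + 7.
Step 6: lead(24x² − 75x + 7) ÷ lead(D) = 24x² ÷ 3x = 8x. Subtract (8x)·D = 24x² − 72x. Remainder: −3x + 7.
Step 7: lead(−3x + 7) ÷ lead(D) = −3x ÷ 3x = −1. Subtract (−1)·D = −3x + 9. Remainder: −2.

Q = [6, -9, -2, -2, -8, 8, -1]; R = [-2]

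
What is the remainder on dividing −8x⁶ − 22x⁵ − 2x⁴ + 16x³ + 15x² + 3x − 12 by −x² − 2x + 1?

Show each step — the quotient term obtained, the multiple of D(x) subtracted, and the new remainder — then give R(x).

Step 1: lead(−8x⁶ − 22x⁵ − 2x⁴ + 16x³ + 15x² + 3x − 12) ÷ lead(D) = −8x⁶ ÷ −x² = 8x⁴. Subtract (8x⁴)·D = −8x⁶ − 16x⁵ + 8x⁴. Remainder: −6x⁵ − 10x⁴ + 16x³ + 15x² + 3x − 12.
Step 2: lead(−6x⁵ − 10x⁴ + 16x³ + 15x² + 3x − 12) ÷ lead(D) = −6x⁵ ÷ −x² = 6x³. Subtract (6x³)·D = −6x⁵ − 12x⁴ + 6x³. Remainder: 2x⁴ + 10x³ + 15x² + 3x − 12.
Step 3: lead(2x⁴ + 10x³ + 15x² + 3x − 12) ÷ lead(D) = 2x⁴ ÷ −x² = −2x². Subtract (−2x²)·D = 2x⁴ + 4x³ − 2x². Remainder: 6x³ + 17x² + 3x − 12.
Step 4: lead(6x³ + 17x² + 3x − 12) ÷ lead(D) = 6x³ ÷ −x² = −6x. Subtract (−6x)·D = 6x³ + 12x² − 6x. Remainder: 5x² + 9x − 12.
Step 5: lead(5x² + 9x − 12) ÷ lead(D) = 5x² ÷ −x² = −5. Subtract (−5)·D = 5x² + 10x − 5. Remainder: −x − 7.

R(x) = −x − 7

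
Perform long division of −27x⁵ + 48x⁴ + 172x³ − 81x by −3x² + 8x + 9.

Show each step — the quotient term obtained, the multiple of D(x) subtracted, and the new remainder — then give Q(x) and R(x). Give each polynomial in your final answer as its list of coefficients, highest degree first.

Step 1: lead(−27x⁵ + 48x⁴ + 172x³ − 81x) ÷ lead(D) = −27x⁵ ÷ −3x² = 9x³. Subtract (9x³)·D = −27x⁵ + 72x⁴ + 81x³. Remainder: −24x⁴ + 91x³ − 81x.
Step 2: lead(−24x⁴ + 91x³ − 81x) ÷ lead(D) = −24x⁴ ÷ −3x² = 8x². Subtract (8x²)·D = −24x⁴ + 64x³ + 72x². Remainder: 27x³ − 72x² − 81x.
Step 3: lead(27x³ − 72x² − 81x) ÷ lead(D) = 27x³ ÷ −3x² = −9x. Subtract (−9x)·D = 27x³ − 72x² − 81x. Remainder: 0.

Q = [9, 8, -9, 0]; R = [0]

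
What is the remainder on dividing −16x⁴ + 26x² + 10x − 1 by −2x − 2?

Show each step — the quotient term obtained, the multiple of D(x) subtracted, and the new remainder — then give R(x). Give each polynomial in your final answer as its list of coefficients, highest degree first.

R = [-1]

Step 1: lead(−16x⁴ + 26x² + 10x − 1) ÷ lead(D) = −16x⁴ ÷ −2x = 8x³. Subtract (8x³)·D = −16x⁴ − 16x³. Remainder: 16x³ + 26x² + 10x − 1.
Step 2: lead(16x³ + 26x² + 10x − 1) ÷ lead(D) = 16x³ ÷ −2x = −8x². Subtract (−8x²)·D = 16x³ + 16x². Remainder: 10x² + 10x − 1.
Step 3: lead(10x² + 10x − 1) ÷ lead(D) = 10x² ÷ −2x = −5x. Subtract (−5x)·D = 10x² + 10x. Remainder: −1.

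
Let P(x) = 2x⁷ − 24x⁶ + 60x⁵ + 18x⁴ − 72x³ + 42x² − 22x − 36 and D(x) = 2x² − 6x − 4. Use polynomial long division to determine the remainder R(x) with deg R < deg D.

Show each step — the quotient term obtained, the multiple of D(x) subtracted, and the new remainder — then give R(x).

R(x) = 0

Step 1: lead(2x⁷ − 24x⁶ + 60x⁵ + 18x⁴ − 72x³ + 42x² − 22x − 36) ÷ lead(D) = 2x⁷ ÷ 2x² = x⁵. Subtract (x⁵)·D = 2x⁷ − 6x⁶ − 4x⁵. Remainder: −18x⁶ + 64x⁵ + 18x⁴ − 72x³ + 42x² − 22x − 36.
Step 2: lead(−18x⁶ + 64x⁵ + 18x⁴ − 72x³ + 42x² − 22x − 36) ÷ lead(D) = −18x⁶ ÷ 2x² = −9x⁴. Subtract (−9x⁴)·D = −18x⁶ + 54x⁵ + 36x⁴. Remainder: 10x⁵ − 18x⁴ − 72x³ + 42x² − 22x − 36.
Step 3: lead(10x⁵ − 18x⁴ − 72x³ + 42x² − 22x − 36) ÷ lead(D) = 10x⁵ ÷ 2x² = 5x³. Subtract (5x³)·D = 10x⁵ − 30x⁴ − 20x³. Remainder: 12x⁴ − 52x³ + 42x² − 22x − 36.
Step 4: lead(12x⁴ − 52x³ + 42x² − 22x − 36) ÷ lead(D) = 12x⁴ ÷ 2x² = 6x². Subtract (6x²)·D = 12x⁴ − 36x³ − 24x². Remainder: −16x³ + 66x² − 22x − 36.
Step 5: lead(−16x³ + 66x² − 22x − 36) ÷ lead(D) = −16x³ ÷ 2x² = −8x. Subtract (−8x)·D = −16x³ + 48x² + 32x. Remainder: 18x² − 54x − 36.
Step 6: lead(18x² − 54x − 36) ÷ lead(D) = 18x² ÷ 2x² = 9. Subtract (9)·D = 18x² − 54x − 36. Remainder: 0.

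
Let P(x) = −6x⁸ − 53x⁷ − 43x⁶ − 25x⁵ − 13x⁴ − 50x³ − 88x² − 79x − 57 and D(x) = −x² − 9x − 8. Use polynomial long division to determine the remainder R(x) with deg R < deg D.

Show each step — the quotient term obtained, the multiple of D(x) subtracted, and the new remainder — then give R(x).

R(x) = −9x − 9

Step 1: lead(−6x⁸ − 53x⁷ − 43x⁶ − 25x⁵ − 13x⁴ − 50x³ − 88x² − 79x − 57) ÷ lead(D) = −6x⁸ ÷ −x² = 6x⁶. Subtract (6x⁶)·D = −6x⁸ − 54x⁷ − 48x⁶. Remainder: x⁷ + 5x⁶ − 25x⁵ − 13x⁴ − 50x³ − 88x² − 79x − 57.
Step 2: lead(x⁷ + 5x⁶ − 25x⁵ − 13x⁴ − 50x³ − 88x² − 79x − 57) ÷ lead(D) = x⁷ ÷ −x² = −x⁵. Subtract (−x⁵)·D = x⁷ + 9x⁶ + 8x⁵. Remainder: −4x⁶ − 33x⁵ − 13x⁴ − 50x³ − 88x² − 79x − 57.
Step 3: lead(−4x⁶ − 33x⁵ − 13x⁴ − 50x³ − 88x² − 79x − 57) ÷ lead(D) = −4x⁶ ÷ −x² = 4x⁴. Subtract (4x⁴)·D = −4x⁶ − 36x⁵ − 32x⁴. Remainder: 3x⁵ + 19x⁴ − 50x³ − 88x² − 79x − 57.
Step 4: lead(3x⁵ + 19x⁴ − 50x³ − 88x² − 79x − 57) ÷ lead(D) = 3x⁵ ÷ −x² = −3x³. Subtract (−3x³)·D = 3x⁵ + 27x⁴ + 24x³. Remainder: −8x⁴ − 74x³ − 88x² − 79x − 57.
Step 5: lead(−8x⁴ − 74x³ − 88x² − 79x − 57) ÷ lead(D) = −8x⁴ ÷ −x² = 8x². Subtract (8x²)·D = −8x⁴ − 72x³ − 64x². Remainder: −2x³ − 24x² − 79x − 57.
Step 6: lead(−2x³ − 24x² − 79x − 57) ÷ lead(D) = −2x³ ÷ −x² = 2x. Subtract (2x)·D = −2x³ − 18x² − 16x. Remainder: −6x² − 63x − 57.
Step 7: lead(−6x² − 63x − 57) ÷ lead(D) = −6x² ÷ −x² = 6. Subtract (6)·D = −6x² − 54x − 48. Remainder: −9x − 9.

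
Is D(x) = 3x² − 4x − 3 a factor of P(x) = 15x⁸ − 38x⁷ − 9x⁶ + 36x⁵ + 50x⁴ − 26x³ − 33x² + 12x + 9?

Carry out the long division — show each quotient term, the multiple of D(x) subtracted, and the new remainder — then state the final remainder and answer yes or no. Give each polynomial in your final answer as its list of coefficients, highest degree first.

R = [0], so D(x) is a factor of P(x). yes

Step 1: lead(15x⁸ − 38x⁷ − 9x⁶ + 36x⁵ + 50x⁴ − 26x³ − 33x² + 12x + 9) ÷ lead(D) = 15x⁸ ÷ 3x² = 5x⁶. Subtract (5x⁶)·D = 15x⁸ − 20x⁷ − 15x⁶. Remainder: −18x⁷ + 6x⁶ + 36x⁵ + 50x⁴ − 26x³ − 33x² + 12x + 9.
Step 2: lead(−18x⁷ + 6x⁶ + 36x⁵ + 50x⁴ − 26x³ − 33x² + 12x + 9) ÷ lead(D) = −18x⁷ ÷ 3x² = −6x⁵. Subtract (−6x⁵)·D = −18x⁷ + 24x⁶ + 18x⁵. Remainder: −18x⁶ + 18x⁵ + 50x⁴ − 26x³ − 33x² + 12x + 9.
Step 3: lead(−18x⁶ + 18x⁵ + 50x⁴ − 26x³ − 33x² + 12x + 9) ÷ lead(D) = −18x⁶ ÷ 3x² = −6x⁴. Subtract (−6x⁴)·D = −18x⁶ + 24x⁵ + 18x⁴. Remainder: −6x⁵ + 32x⁴ − 26x³ − 33x² + 12x + 9.
Step 4: lead(−6x⁵ + 32x⁴ − 26x³ − 33x² + 12x + 9) ÷ lead(D) = −6x⁵ ÷ 3x² = −2x³. Subtract (−2x³)·D = −6x⁵ + 8x⁴ + 6x³. Remainder: 24x⁴ − 32x³ − 33x² + 12x + 9.
Step 5: lead(24x⁴ − 32x³ − 33x² + 12x + 9) ÷ lead(D) = 24x⁴ ÷ 3x² = 8x². Subtract (8x²)·D = 24x⁴ − 32x³ − 24x². Remainder: −9x² + 12x + 9.
Step 6: lead(−9x² + 12x + 9) ÷ lead(D) = −9x² ÷ 3x² = −3. Subtract (−3)·D = −9x² + 12x + 9. Remainder: 0.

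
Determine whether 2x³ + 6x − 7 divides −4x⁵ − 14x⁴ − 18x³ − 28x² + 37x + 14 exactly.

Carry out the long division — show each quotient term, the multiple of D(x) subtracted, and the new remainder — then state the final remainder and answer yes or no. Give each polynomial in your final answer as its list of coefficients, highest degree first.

Step 1: lead(−4x⁵ − 14x⁴ − 18x³ − 28x² + 37x + 14) ÷ lead(D) = −4x⁵ ÷ 2x³ = −2x². Subtract (−2x²)·D = −4x⁵ − 12x³ + 14x². Remainder: −14x⁴ − 6x³ − 42x² + 37x + 14.
Step 2: lead(−14x⁴ − 6x³ − 42x² + 37x + 14) ÷ lead(D) = −14x⁴ ÷ 2x³ = −7x. Subtract (−7x)·D = −14x⁴ − 42x² + 49x. Remainder: −6x³ − 12x + 14.
Step 3: lead(−6x³ − 12x + 14) ÷ lead(D) = −6x³ ÷ 2x³ = −3. Subtract (−3)·D = −6x³ − 18x + 21. Remainder: 6x − 7.

R = [6, -7], so D(x) is not a factor of P(x). no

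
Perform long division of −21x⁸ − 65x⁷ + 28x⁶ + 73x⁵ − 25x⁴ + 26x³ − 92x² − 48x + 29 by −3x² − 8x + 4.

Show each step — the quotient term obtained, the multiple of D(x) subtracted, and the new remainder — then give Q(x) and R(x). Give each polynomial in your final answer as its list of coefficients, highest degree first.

Q = [7, 3, -8, 1, -5, 6, 8]; R = [-8, -3]

Step 1: lead(−21x⁸ − 65x⁷ + 28x⁶ + 73x⁵ − 25x⁴ + 26x³ − 92x² − 48x + 29) ÷ lead(D) = −21x⁸ ÷ −3x² = 7x⁶. Subtract (7x⁶)·D = −21x⁸ − 56x⁷ + 28x⁶. Remainder: −9x⁷ + 73x⁵ − 25x⁴ + 26x³ − 92x² − 48x + 29.
Step 2: lead(−9x⁷ + 73x⁵ − 25x⁴ + 26x³ − 92x² − 48x + 29) ÷ lead(D) = −9x⁷ ÷ −3x² = 3x⁵. Subtract (3x⁵)·D = −9x⁷ − 24x⁶ + 12x⁵. Remainder: 24x⁶ + 61x⁵ − 25x⁴ + 26x³ − 92x² − 48x + 29.
Step 3: lead(24x⁶ + 61x⁵ − 25x⁴ + 26x³ − 92x² − 48x + 29) ÷ lead(D) = 24x⁶ ÷ −3x² = −8x⁴. Subtract (−8x⁴)·D = 24x⁶ + 64x⁵ − 32x⁴. Remainder: −3x⁵ + 7x⁴ + 26x³ − 92x² − 48x + 29.
Step 4: lead(−3x⁵ + 7x⁴ + 26x³ − 92x² − 48x + 29) ÷ lead(D) = −3x⁵ ÷ −3x² = x³. Subtract (x³)·D = −3x⁵ − 8x⁴ + 4x³. Remainder: 15x⁴ + 22x³ − 92x² − 48x + 29.
Step 5: lead(15x⁴ + 22x³ − 92x² − 48x + 29) ÷ lead(D) = 15x⁴ ÷ −3x² = −5x². Subtract (−5x²)·D = 15x⁴ + 40x³ − 20x². Remainder: −18x³ − 72x² − 48x + 29.
Step 6: lead(−18x³ − 72x² − 48x + 29) ÷ lead(D) = −18x³ ÷ −3x² = 6x. Subtract (6x)·D = −18x³ − 48x² + 24x. Remainder: −24x² − 72x + 29.
Step 7: lead(−24x² − 72x + 29) ÷ lead(D) = −24x² ÷ −3x² = 8. Subtract (8)·D = −24x² − 64x + 32. Remainder: −8x − 3.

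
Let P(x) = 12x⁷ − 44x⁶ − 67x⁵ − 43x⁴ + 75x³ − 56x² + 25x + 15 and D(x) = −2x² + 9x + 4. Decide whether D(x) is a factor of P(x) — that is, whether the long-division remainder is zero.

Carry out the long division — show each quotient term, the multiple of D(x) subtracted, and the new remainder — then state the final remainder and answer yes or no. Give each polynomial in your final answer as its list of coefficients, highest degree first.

R = [3, -9], so D(x) is not a factor of P(x). no

Step 1: lead(12x⁷ − 44x⁶ − 67x⁵ − 43x⁴ + 75x³ − 56x² + 25x + 15) ÷ lead(D) = 12x⁷ ÷ −2x² = −6x⁵. Subtract (−6x⁵)·D = 12x⁷ − 54x⁶ − 24x⁵. Remainder: 10x⁶ − 43x⁵ − 43x⁴ + 75x³ − 56x² + 25x + 15.
Step 2: lead(10x⁶ − 43x⁵ − 43x⁴ + 75x³ − 56x² + 25x + 15) ÷ lead(D) = 10x⁶ ÷ −2x² = −5x⁴. Subtract (−5x⁴)·D = 10x⁶ − 45x⁵ − 20x⁴. Remainder: 2x⁵ − 23x⁴ + 75x³ − 56x² + 25x + 15.
Step 3: lead(2x⁵ − 23x⁴ + 75x³ − 56x² + 25x + 15) ÷ lead(D) = 2x⁵ ÷ −2x² = −x³. Subtract (−x³)·D = 2x⁵ − 9x⁴ − 4x³. Remainder: −14x⁴ + 79x³ − 56x² + 25x + 15.
Step 4: lead(−14x⁴ + 79x³ − 56x² + 25x + 15) ÷ lead(D) = −14x⁴ ÷ −2x² = 7x². Subtract (7x²)·D = −14x⁴ + 63x³ + 28x². Remainder: 16x³ − 84x² + 25x + 15.
Step 5: lead(16x³ − 84x² + 25x + 15) ÷ lead(D) = 16x³ ÷ −2x² = −8x. Subtract (−8x)·D = 16x³ − 72x² − 32x. Remainder: −12x² + 57x + 15.
Step 6: lead(−12x² + 57x + 15) ÷ lead(D) = −12x² ÷ −2x² = 6. Subtract (6)·D = −12x² + 54x + 24. Remainder: 3x − 9.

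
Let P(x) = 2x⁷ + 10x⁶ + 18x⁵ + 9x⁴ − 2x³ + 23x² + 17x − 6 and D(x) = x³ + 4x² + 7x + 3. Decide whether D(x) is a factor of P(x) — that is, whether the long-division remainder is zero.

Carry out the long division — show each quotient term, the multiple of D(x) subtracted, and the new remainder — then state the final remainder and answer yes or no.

R(x) = 2x − 6, so D(x) is not a factor of P(x). no

Step 1: lead(2x⁷ + 10x⁶ + 18x⁵ + 9x⁴ − 2x³ + 23x² + 17x − 6) ÷ lead(D) = 2x⁷ ÷ x³ = 2x⁴. Subtract (2x⁴)·D = 2x⁷ + 8x⁶ + 14x⁵ + 6x⁴. Remainder: 2x⁶ + 4x⁵ + 3x⁴ − 2x³ + 23x² + 17x − 6.
Step 2: lead(2x⁶ + 4x⁵ + 3x⁴ − 2x³ + 23x² + 17x − 6) ÷ lead(D) = 2x⁶ ÷ x³ = 2x³. Subtract (2x³)·D = 2x⁶ + 8x⁵ + 14x⁴ + 6x³. Remainder: −4x⁵ − 11x⁴ − 8x³ + 23x² + 17x − 6.
Step 3: lead(−4x⁵ − 11x⁴ − 8x³ + 23x² + 17x − 6) ÷ lead(D) = −4x⁵ ÷ x³ = −4x². Subtract (−4x²)·D = −4x⁵ − 16x⁴ − 28x³ − 12x². Remainder: 5x⁴ + 20x³ + 35x² + 17x − 6.
Step 4: lead(5x⁴ + 20x³ + 35x² + 17x − 6) ÷ lead(D) = 5x⁴ ÷ x³ = 5x. Subtract (5x)·D = 5x⁴ + 20x³ + 35x² + 15x. Remainder: 2x − 6.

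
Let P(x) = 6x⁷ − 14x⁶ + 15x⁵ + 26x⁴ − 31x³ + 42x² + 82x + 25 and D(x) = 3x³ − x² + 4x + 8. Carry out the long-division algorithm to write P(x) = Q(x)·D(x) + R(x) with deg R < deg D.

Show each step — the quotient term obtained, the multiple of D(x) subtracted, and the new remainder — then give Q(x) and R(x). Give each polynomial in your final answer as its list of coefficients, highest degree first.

Q = [2, -4, 1, 9, 2]; R = [2, 9]

Step 1: lead(6x⁷ − 14x⁶ + 15x⁵ + 26x⁴ − 31x³ + 42x² + 82x + 25) ÷ lead(D) = 6x⁷ ÷ 3x³ = 2x⁴. Subtract (2x⁴)·D = 6x⁷ − 2x⁶ + 8x⁵ + 16x⁴. Remainder: −12x⁶ + 7x⁵ + 10x⁴ − 31x³ + 42x² + 82x + 25.
Step 2: lead(−12x⁶ + 7x⁵ + 10x⁴ − 31x³ + 42x² + 82x + 25) ÷ lead(D) = −12x⁶ ÷ 3x³ = −4x³. Subtract (−4x³)·D = −12x⁶ + 4x⁵ − 16x⁴ − 32x³. Remainder: 3x⁵ + 26x⁴ + x³ + 42x² + 82x + 25.
Step 3: lead(3x⁵ + 26x⁴ + x³ + 42x² + 82x + 25) ÷ lead(D) = 3x⁵ ÷ 3x³ = x². Subtract (x²)·D = 3x⁵ − x⁴ + 4x³ + 8x². Remainder: 27x⁴ − 3x³ + 34x² + 82x + 25.
Step 4: lead(27x⁴ − 3x³ + 34x² + 82x + 25) ÷ lead(D) = 27x⁴ ÷ 3x³ = 9x. Subtract (9x)·D = 27x⁴ − 9x³ + 36x² + 72x. Remainder: 6x³ − 2x² + 10x + 25.
Step 5: lead(6x³ − 2x² + 10x + 25) ÷ lead(D) = 6x³ ÷ 3x³ = 2. Subtract (2)·D = 6x³ − 2x² + 8x + 16. Remainder: 2x + 9.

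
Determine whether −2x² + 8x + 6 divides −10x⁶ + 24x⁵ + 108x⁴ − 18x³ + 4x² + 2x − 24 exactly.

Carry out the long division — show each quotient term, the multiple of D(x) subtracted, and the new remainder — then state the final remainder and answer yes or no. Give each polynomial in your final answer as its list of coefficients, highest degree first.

Step 1: lead(−10x⁶ + 24x⁵ + 108x⁴ − 18x³ + 4x² + 2x − 24) ÷ lead(D) = −10x⁶ ÷ −2x² = 5x⁴. Subtract (5x⁴)·D = −10x⁶ + 40x⁵ + 30x⁴. Remainder: −16x⁵ + 78x⁴ − 18x³ + 4x² + 2x − 24.
Step 2: lead(−16x⁵ + 78x⁴ − 18x³ + 4x² + 2x − 24) ÷ lead(D) = −16x⁵ ÷ −2x² = 8x³. Subtract (8x³)·D = −16x⁵ + 64x⁴ + 48x³. Remainder: 14x⁴ − 66x³ + 4x² + 2x − 24.
Step 3: lead(14x⁴ − 66x³ + 4x² + 2x − 24) ÷ lead(D) = 14x⁴ ÷ −2x² = −7x². Subtract (−7x²)·D = 14x⁴ − 56x³ − 42x². Remainder: −10x³ + 46x² + 2x − 24.
Step 4: lead(−10x³ + 46x² + 2x − 24) ÷ lead(D) = −10x³ ÷ −2x² = 5x. Subtract (5x)·D = −10x³ + 40x² + 30x. Remainder: 6x² − 28x − 24.
Step 5: lead(6x² − 28x − 24) ÷ lead(D) = 6x² ÷ −2x² = −3. Subtract (−3)·D = 6x² − 24x − 18. Remainder: −4x − 6.

R = [-4, -6], so D(x) is not a factor of P(x). no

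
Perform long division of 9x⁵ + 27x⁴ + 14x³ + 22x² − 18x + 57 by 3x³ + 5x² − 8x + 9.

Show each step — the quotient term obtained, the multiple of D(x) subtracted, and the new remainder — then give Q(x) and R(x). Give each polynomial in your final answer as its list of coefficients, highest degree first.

Step 1: lead(9x⁵ + 27x⁴ + 14x³ + 22x² − 18x + 57) ÷ lead(D) = 9x⁵ ÷ 3x³ = 3x². Subtract (3x²)·D = 9x⁵ + 15x⁴ − 24x³ + 27x². Remainder: 12x⁴ + 38x³ − 5x² − 18x + 57.
Step 2: lead(12x⁴ + 38x³ − 5x² − 18x + 57) ÷ lead(D) = 12x⁴ ÷ 3x³ = 4x. Subtract (4x)·D = 12x⁴ + 20x³ − 32x² + 36x. Remainder: 18x³ + 27x² − 54x + 57.
Step 3: lead(18x³ + 27x² − 54x + 57) ÷ lead(D) = 18x³ ÷ 3x³ = 6. Subtract (6)·D = 18x³ + 30x² − 48x + 54. Remainder: −3x² − 6x + 3.

Q = [3, 4, 6]; R = [-3, -6, 3]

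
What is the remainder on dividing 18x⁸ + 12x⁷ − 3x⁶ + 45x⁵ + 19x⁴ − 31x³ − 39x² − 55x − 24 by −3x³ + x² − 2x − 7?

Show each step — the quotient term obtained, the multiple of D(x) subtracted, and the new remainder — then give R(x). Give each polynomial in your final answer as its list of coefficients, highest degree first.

R = [-3]

Step 1: lead(18x⁸ + 12x⁷ − 3x⁶ + 45x⁵ + 19x⁴ − 31x³ − 39x² − 55x − 24) ÷ lead(D) = 18x⁸ ÷ −3x³ = −6x⁵. Subtract (−6x⁵)·D = 18x⁸ − 6x⁷ + 12x⁶ + 42x⁵. Remainder: 18x⁷ − 15x⁶ + 3x⁵ + 19x⁴ − 31x³ − 39x² − 55x − 24.
Step 2: lead(18x⁷ − 15x⁶ + 3x⁵ + 19x⁴ − 31x³ − 39x² − 55x − 24) ÷ lead(D) = 18x⁷ ÷ −3x³ = −6x⁴. Subtract (−6x⁴)·D = 18x⁷ − 6x⁶ + 12x⁵ + 42x⁴. Remainder: −9x⁶ − 9x⁵ − 23x⁴ − 31x³ − 39x² − 55x − 24.
Step 3: lead(−9x⁶ − 9x⁵ − 23x⁴ − 31x³ − 39x² − 55x − 24) ÷ lead(D) = −9x⁶ ÷ −3x³ = 3x³. Subtract (3x³)·D = −9x⁶ + 3x⁵ − 6x⁴ − 21x³. Remainder: −12x⁵ − 17x⁴ − 10x³ − 39x² − 55x − 24.
Step 4: lead(−12x⁵ − 17x⁴ − 10x³ − 39x² − 55x − 24) ÷ lead(D) = −12x⁵ ÷ −3x³ = 4x². Subtract (4x²)·D = −12x⁵ + 4x⁴ − 8x³ − 28x². Remainder: −21x⁴ − 2x³ − 11x² − 55x − 24.
Step 5: lead(−21x⁴ − 2x³ − 11x² − 55x − 24) ÷ lead(D) = −21x⁴ ÷ −3x³ = 7x. Subtract (7x)·D = −21x⁴ + 7x³ − 14x² − 49x. Remainder: −9x³ + 3x² − 6x − 24.
Step 6: lead(−9x³ + 3x² − 6x − 24) ÷ lead(D) = −9x³ ÷ −3x³ = 3. Subtract (3)·D = −9x³ + 3x² − 6x − 21. Remainder: −3.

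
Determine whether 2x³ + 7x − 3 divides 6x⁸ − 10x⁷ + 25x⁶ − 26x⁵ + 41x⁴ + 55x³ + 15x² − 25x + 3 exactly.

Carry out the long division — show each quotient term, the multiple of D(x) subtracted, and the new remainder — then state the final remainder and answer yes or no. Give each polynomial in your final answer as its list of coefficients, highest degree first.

R = [0], so D(x) is a factor of P(x). yes

Step 1: lead(6x⁸ − 10x⁷ + 25x⁶ − 26x⁵ + 41x⁴ + 55x³ + 15x² − 25x + 3) ÷ lead(D) = 6x⁸ ÷ 2x³ = 3x⁵. Subtract (3x⁵)·D = 6x⁸ + 21x⁶ − 9x⁵. Remainder: −10x⁷ + 4x⁶ − 17x⁵ + 41x⁴ + 55x³ + 15x² − 25x + 3.
Step 2: lead(−10x⁷ + 4x⁶ − 17x⁵ + 41x⁴ + 55x³ + 15x² − 25x + 3) ÷ lead(D) = −10x⁷ ÷ 2x³ = −5x⁴. Subtract (−5x⁴)·D = −10x⁷ − 35x⁵ + 15x⁴. Remainder: 4x⁶ + 18x⁵ + 26x⁴ + 55x³ + 15x² − 25x + 3.
Step 3: lead(4x⁶ + 18x⁵ + 26x⁴ + 55x³ + 15x² − 25x + 3) ÷ lead(D) = 4x⁶ ÷ 2x³ = 2x³. Subtract (2x³)·D = 4x⁶ + 14x⁴ − 6x³. Remainder: 18x⁵ + 12x⁴ + 61x³ + 15x² − 25x + 3.
Step 4: lead(18x⁵ + 12x⁴ + 61x³ + 15x² − 25x + 3) ÷ lead(D) = 18x⁵ ÷ 2x³ = 9x². Subtract (9x²)·D = 18x⁵ + 63x³ − 27x². Remainder: 12x⁴ − 2x³ + 42x² − 25x + 3.
Step 5: lead(12x⁴ − 2x³ + 42x² − 25x + 3) ÷ lead(D) = 12x⁴ ÷ 2x³ = 6x. Subtract (6x)·D = 12x⁴ + 42x² − 18x. Remainder: −2x³ − 7x + 3.
Step 6: lead(−2x³ − 7x + 3) ÷ lead(D) = −2x³ ÷ 2x³ = −1. Subtract (−1)·D = −2x³ − 7x + 3. Remainder: 0.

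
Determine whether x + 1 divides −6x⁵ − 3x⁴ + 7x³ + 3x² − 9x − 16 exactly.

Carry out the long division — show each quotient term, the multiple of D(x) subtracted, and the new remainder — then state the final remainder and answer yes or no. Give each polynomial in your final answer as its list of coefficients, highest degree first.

Step 1: lead(−6x⁵ − 3x⁴ + 7x³ + 3x² − 9x − 16) ÷ lead(D) = −6x⁵ ÷ x = −6x⁴. Subtract (−6x⁴)·D = −6x⁵ − 6x⁴. Remainder: 3x⁴ + 7x³ + 3x² − 9x − 16.
Step 2: lead(3x⁴ + 7x³ + 3x² − 9x − 16) ÷ lead(D) = 3x⁴ ÷ x = 3x³. Subtract (3x³)·D = 3x⁴ + 3x³. Remainder: 4x³ + 3x² − 9x − 16.
Step 3: lead(4x³ + 3x² − 9x − 16) ÷ lead(D) = 4x³ ÷ x = 4x². Subtract (4x²)·D = 4x³ + 4x². Remainder: −x² − 9x − 16.
Step 4: lead(−x² − 9x − 16) ÷ lead(D) = −x² ÷ x = −x. Subtract (−x)·D = −x² − x. Remainder: −8x − 16.
Step 5: lead(−8x − 16) ÷ lead(D) = −8x ÷ x = −8. Subtract (−8)·D = −8x − 8. Remainder: −8.

R = [-8], so D(x) is not a factor of P(x). no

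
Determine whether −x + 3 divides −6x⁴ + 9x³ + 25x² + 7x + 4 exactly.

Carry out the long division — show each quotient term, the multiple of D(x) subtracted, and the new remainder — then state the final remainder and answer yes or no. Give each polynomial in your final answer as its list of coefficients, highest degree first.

Step 1: lead(−6x⁴ + 9x³ + 25x² + 7x + 4) ÷ lead(D) = −6x⁴ ÷ −x = 6x³. Subtract (6x³)·D = −6x⁴ + 18x³. Remainder: −9x³ + 25x² + 7x + 4.
Step 2: lead(−9x³ + 25x² + 7x + 4) ÷ lead(D) = −9x³ ÷ −x = 9x². Subtract (9x²)·D = −9x³ + 27x². Remainder: −2x² + 7x + 4.
Step 3: lead(−2x² + 7x + 4) ÷ lead(D) = −2x² ÷ −x = 2x. Subtract (2x)·D = −2x² + 6x. Remainder: x + 4.
Step 4: lead(x + 4) ÷ lead(D) = x ÷ −x = −1. Subtract (−1)·D = x − 3. Remainder: 7.

R = [7], so D(x) is not a factor of P(x). no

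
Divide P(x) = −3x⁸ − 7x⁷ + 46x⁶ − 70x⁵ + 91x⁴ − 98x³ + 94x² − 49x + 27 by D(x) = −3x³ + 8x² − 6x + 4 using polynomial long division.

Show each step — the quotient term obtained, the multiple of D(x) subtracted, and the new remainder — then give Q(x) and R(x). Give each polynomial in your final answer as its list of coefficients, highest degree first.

Step 1: lead(−3x⁸ − 7x⁷ + 46x⁶ − 70x⁵ + 91x⁴ − 98x³ + 94x² − 49x + 27) ÷ lead(D) = −3x⁸ ÷ −3x³ = x⁵. Subtract (x⁵)·D = −3x⁸ + 8x⁷ − 6x⁶ + 4x⁵. Remainder: −15x⁷ + 52x⁶ − 74x⁵ + 91x⁴ − 98x³ + 94x² − 49x + 27.
Step 2: lead(−15x⁷ + 52x⁶ − 74x⁵ + 91x⁴ − 98x³ + 94x² − 49x + 27) ÷ lead(D) = −15x⁷ ÷ −3x³ = 5x⁴. Subtract (5x⁴)·D = −15x⁷ + 40x⁶ − 30x⁵ + 20x⁴. Remainder: 12x⁶ − 44x⁵ + 71x⁴ − 98x³ + 94x² − 49x + 27.
Step 3: lead(12x⁶ − 44x⁵ + 71x⁴ − 98x³ + 94x² − 49x + 27) ÷ lead(D) = 12x⁶ ÷ −3x³ = −4x³. Subtract (−4x³)·D = 12x⁶ − 32x⁵ + 24x⁴ − 16x³. Remainder: −12x⁵ + 47x⁴ − 82x³ + 94x² − 49x + 27.
Step 4: lead(−12x⁵ + 47x⁴ − 82x³ + 94x² − 49x + 27) ÷ lead(D) = −12x⁵ ÷ −3x³ = 4x². Subtract (4x²)·D = −12x⁵ + 32x⁴ − 24x³ + 16x². Remainder: 15x⁴ − 58x³ + 78x² − 49x + 27.
Step 5: lead(15x⁴ − 58x³ + 78x² − 49x + 27) ÷ lead(D) = 15x⁴ ÷ −3x³ = −5x. Subtract (−5x)·D = 15x⁴ − 40x³ + 30x² − 20x. Remainder: −18x³ + 48x² − 29x + 27.
Step 6: lead(−18x³ + 48x² − 29x + 27) ÷ lead(D) = −18x³ ÷ −3x³ = 6. Subtract (6)·D = −18x³ + 48x² − 36x + 24. Remainder: 7x + 3.

Q = [1, 5, -4, 4, -5, 6]; R = [7, 3]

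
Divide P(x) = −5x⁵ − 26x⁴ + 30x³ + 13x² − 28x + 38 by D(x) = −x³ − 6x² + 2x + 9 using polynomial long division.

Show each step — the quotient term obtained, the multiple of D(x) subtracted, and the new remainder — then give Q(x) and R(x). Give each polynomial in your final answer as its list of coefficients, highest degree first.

Q = [5, -4, 4]; R = [2]

Step 1: lead(−5x⁵ − 26x⁴ + 30x³ + 13x² − 28x + 38) ÷ lead(D) = −5x⁵ ÷ −x³ = 5x². Subtract (5x²)·D = −5x⁵ − 30x⁴ + 10x³ + 45x². Remainder: 4x⁴ + 20x³ − 32x² − 28x + 38.
Step 2: lead(4x⁴ + 20x³ − 32x² − 28x + 38) ÷ lead(D) = 4x⁴ ÷ −x³ = −4x. Subtract (−4x)·D = 4x⁴ + 24x³ − 8x² − 36x. Remainder: −4x³ − 24x² + 8x + 38.
Step 3: lead(−4x³ − 24x² + 8x + 38) ÷ lead(D) = −4x³ ÷ −x³ = 4. Subtract (4)·D = −4x³ − 24x² + 8x + 36. Remainder: 2.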